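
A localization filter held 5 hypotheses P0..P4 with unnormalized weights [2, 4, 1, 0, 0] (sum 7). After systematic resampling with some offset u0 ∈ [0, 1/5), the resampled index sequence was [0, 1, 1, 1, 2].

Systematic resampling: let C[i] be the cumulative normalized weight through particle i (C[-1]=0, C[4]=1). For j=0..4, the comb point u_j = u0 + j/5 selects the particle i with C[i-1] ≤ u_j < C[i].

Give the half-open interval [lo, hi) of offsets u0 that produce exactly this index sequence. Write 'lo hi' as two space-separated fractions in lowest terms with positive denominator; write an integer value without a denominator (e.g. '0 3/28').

C = [2/7, 6/7, 1, 1, 1]
j=0 picked index 0: u0 ∈ [0, 2/7)
j=1 picked index 1: u0 ∈ [3/35, 23/35)
j=2 picked index 1: u0 ∈ [-4/35, 16/35)
j=3 picked index 1: u0 ∈ [-11/35, 9/35)
j=4 picked index 2: u0 ∈ [2/35, 1/5)
intersection: [3/35, 1/5)

3/35 1/5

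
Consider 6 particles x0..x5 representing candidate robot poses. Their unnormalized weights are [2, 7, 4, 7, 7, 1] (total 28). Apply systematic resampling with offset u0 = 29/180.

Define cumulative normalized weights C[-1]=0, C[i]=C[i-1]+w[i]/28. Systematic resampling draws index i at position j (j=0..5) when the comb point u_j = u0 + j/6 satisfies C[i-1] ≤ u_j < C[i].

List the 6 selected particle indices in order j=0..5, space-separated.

C = [1/14, 9/28, 13/28, 5/7, 27/28, 1]
j=0: u_0=29/180 ∈ [1/14, 9/28) → index 1
j=1: u_1=59/180 ∈ [9/28, 13/28) → index 2
j=2: u_2=89/180 ∈ [13/28, 5/7) → index 3
j=3: u_3=119/180 ∈ [13/28, 5/7) → index 3
j=4: u_4=149/180 ∈ [5/7, 27/28) → index 4
j=5: u_5=179/180 ∈ [27/28, 1) → index 5

1 2 3 3 4 5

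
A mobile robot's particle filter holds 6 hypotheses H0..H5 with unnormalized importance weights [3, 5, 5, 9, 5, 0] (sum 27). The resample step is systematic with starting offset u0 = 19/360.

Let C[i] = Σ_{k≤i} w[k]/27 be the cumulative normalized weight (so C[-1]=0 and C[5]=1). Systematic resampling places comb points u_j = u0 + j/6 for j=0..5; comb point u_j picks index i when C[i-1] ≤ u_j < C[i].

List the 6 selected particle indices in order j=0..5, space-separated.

C = [1/9, 8/27, 13/27, 22/27, 1, 1]
j=0: u_0=19/360 ∈ [0, 1/9) → index 0
j=1: u_1=79/360 ∈ [1/9, 8/27) → index 1
j=2: u_2=139/360 ∈ [8/27, 13/27) → index 2
j=3: u_3=199/360 ∈ [13/27, 22/27) → index 3
j=4: u_4=259/360 ∈ [13/27, 22/27) → index 3
j=5: u_5=319/360 ∈ [22/27, 1) → index 4

0 1 2 3 3 4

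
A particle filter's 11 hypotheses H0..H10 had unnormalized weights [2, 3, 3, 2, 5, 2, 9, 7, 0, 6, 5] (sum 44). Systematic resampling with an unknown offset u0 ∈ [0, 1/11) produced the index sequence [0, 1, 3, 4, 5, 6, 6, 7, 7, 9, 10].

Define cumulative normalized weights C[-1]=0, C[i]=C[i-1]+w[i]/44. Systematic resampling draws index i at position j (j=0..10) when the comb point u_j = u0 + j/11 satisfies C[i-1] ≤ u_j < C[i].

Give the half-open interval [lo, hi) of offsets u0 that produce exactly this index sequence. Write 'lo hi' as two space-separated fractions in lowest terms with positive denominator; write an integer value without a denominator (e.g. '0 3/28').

0 1/44

C = [1/22, 5/44, 2/11, 5/22, 15/44, 17/44, 13/22, 3/4, 3/4, 39/44, 1]
j=0 picked index 0: u0 ∈ [0, 1/22)
j=1 picked index 1: u0 ∈ [-1/22, 1/44)
j=2 picked index 3: u0 ∈ [0, 1/22)
j=3 picked index 4: u0 ∈ [-1/22, 3/44)
j=4 picked index 5: u0 ∈ [-1/44, 1/44)
j=5 picked index 6: u0 ∈ [-3/44, 3/22)
j=6 picked index 6: u0 ∈ [-7/44, 1/22)
j=7 picked index 7: u0 ∈ [-1/22, 5/44)
j=8 picked index 7: u0 ∈ [-3/22, 1/44)
j=9 picked index 9: u0 ∈ [-3/44, 3/44)
j=10 picked index 10: u0 ∈ [-1/44, 1/11)
intersection: [0, 1/44)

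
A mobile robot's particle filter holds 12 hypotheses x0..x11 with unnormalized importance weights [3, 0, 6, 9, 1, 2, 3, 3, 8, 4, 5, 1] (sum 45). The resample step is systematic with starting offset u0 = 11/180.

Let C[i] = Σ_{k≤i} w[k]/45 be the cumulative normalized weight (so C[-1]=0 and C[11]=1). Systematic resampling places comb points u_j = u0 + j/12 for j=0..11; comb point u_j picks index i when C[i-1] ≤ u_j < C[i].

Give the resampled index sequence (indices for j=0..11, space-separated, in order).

0 2 3 3 3 6 7 8 8 9 10 11

C = [1/15, 1/15, 1/5, 2/5, 19/45, 7/15, 8/15, 3/5, 7/9, 13/15, 44/45, 1]
j=0: u_0=11/180 ∈ [0, 1/15) → index 0
j=1: u_1=13/90 ∈ [1/15, 1/5) → index 2
j=2: u_2=41/180 ∈ [1/5, 2/5) → index 3
j=3: u_3=14/45 ∈ [1/5, 2/5) → index 3
j=4: u_4=71/180 ∈ [1/5, 2/5) → index 3
j=5: u_5=43/90 ∈ [7/15, 8/15) → index 6
j=6: u_6=101/180 ∈ [8/15, 3/5) → index 7
j=7: u_7=29/45 ∈ [3/5, 7/9) → index 8
j=8: u_8=131/180 ∈ [3/5, 7/9) → index 8
j=9: u_9=73/90 ∈ [7/9, 13/15) → index 9
j=10: u_10=161/180 ∈ [13/15, 44/45) → index 10
j=11: u_11=44/45 ∈ [44/45, 1) → index 11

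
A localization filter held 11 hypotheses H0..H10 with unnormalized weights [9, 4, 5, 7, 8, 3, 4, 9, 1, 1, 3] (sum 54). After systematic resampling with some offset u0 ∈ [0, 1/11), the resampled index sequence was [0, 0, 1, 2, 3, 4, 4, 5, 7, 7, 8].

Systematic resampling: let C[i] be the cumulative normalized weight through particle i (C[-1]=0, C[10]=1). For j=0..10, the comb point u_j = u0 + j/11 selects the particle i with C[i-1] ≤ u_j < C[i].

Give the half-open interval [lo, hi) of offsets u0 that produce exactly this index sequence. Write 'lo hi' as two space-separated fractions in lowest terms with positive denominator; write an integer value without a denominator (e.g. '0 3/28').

4/297 5/297

C = [1/6, 13/54, 1/3, 25/54, 11/18, 2/3, 20/27, 49/54, 25/27, 17/18, 1]
j=0 picked index 0: u0 ∈ [0, 1/6)
j=1 picked index 0: u0 ∈ [-1/11, 5/66)
j=2 picked index 1: u0 ∈ [-1/66, 35/594)
j=3 picked index 2: u0 ∈ [-19/594, 2/33)
j=4 picked index 3: u0 ∈ [-1/33, 59/594)
j=5 picked index 4: u0 ∈ [5/594, 31/198)
j=6 picked index 4: u0 ∈ [-49/594, 13/198)
j=7 picked index 5: u0 ∈ [-5/198, 1/33)
j=8 picked index 7: u0 ∈ [4/297, 107/594)
j=9 picked index 7: u0 ∈ [-23/297, 53/594)
j=10 picked index 8: u0 ∈ [-1/594, 5/297)
intersection: [4/297, 5/297)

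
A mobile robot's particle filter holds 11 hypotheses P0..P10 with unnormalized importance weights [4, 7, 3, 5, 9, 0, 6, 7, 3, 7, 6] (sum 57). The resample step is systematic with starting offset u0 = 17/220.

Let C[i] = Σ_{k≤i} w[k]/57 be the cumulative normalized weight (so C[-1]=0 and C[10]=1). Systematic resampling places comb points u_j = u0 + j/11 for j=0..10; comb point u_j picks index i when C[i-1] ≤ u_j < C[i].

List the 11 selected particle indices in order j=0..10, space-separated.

C = [4/57, 11/57, 14/57, 1/3, 28/57, 28/57, 34/57, 41/57, 44/57, 17/19, 1]
j=0: u_0=17/220 ∈ [4/57, 11/57) → index 1
j=1: u_1=37/220 ∈ [4/57, 11/57) → index 1
j=2: u_2=57/220 ∈ [14/57, 1/3) → index 3
j=3: u_3=7/20 ∈ [1/3, 28/57) → index 4
j=4: u_4=97/220 ∈ [1/3, 28/57) → index 4
j=5: u_5=117/220 ∈ [28/57, 34/57) → index 6
j=6: u_6=137/220 ∈ [34/57, 41/57) → index 7
j=7: u_7=157/220 ∈ [34/57, 41/57) → index 7
j=8: u_8=177/220 ∈ [44/57, 17/19) → index 9
j=9: u_9=197/220 ∈ [17/19, 1) → index 10
j=10: u_10=217/220 ∈ [17/19, 1) → index 10

1 1 3 4 4 6 7 7 9 10 10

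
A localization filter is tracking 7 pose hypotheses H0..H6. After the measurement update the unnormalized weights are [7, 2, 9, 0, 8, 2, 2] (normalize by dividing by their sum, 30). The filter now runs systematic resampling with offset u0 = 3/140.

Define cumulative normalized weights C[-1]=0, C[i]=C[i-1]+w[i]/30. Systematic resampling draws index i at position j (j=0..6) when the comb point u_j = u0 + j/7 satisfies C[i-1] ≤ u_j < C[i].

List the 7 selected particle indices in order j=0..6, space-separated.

0 0 2 2 2 4 5

C = [7/30, 3/10, 3/5, 3/5, 13/15, 14/15, 1]
j=0: u_0=3/140 ∈ [0, 7/30) → index 0
j=1: u_1=23/140 ∈ [0, 7/30) → index 0
j=2: u_2=43/140 ∈ [3/10, 3/5) → index 2
j=3: u_3=9/20 ∈ [3/10, 3/5) → index 2
j=4: u_4=83/140 ∈ [3/10, 3/5) → index 2
j=5: u_5=103/140 ∈ [3/5, 13/15) → index 4
j=6: u_6=123/140 ∈ [13/15, 14/15) → index 5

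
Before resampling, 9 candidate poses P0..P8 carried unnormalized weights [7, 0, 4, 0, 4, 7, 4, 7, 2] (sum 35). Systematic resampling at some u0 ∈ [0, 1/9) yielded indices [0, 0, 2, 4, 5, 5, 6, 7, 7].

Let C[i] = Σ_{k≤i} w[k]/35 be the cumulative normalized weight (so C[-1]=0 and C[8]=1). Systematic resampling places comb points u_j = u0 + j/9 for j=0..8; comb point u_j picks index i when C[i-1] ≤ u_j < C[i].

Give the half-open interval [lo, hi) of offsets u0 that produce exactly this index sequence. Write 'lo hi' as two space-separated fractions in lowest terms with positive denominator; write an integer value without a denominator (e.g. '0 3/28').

0 17/315

C = [1/5, 1/5, 11/35, 11/35, 3/7, 22/35, 26/35, 33/35, 1]
j=0 picked index 0: u0 ∈ [0, 1/5)
j=1 picked index 0: u0 ∈ [-1/9, 4/45)
j=2 picked index 2: u0 ∈ [-1/45, 29/315)
j=3 picked index 4: u0 ∈ [-2/105, 2/21)
j=4 picked index 5: u0 ∈ [-1/63, 58/315)
j=5 picked index 5: u0 ∈ [-8/63, 23/315)
j=6 picked index 6: u0 ∈ [-4/105, 8/105)
j=7 picked index 7: u0 ∈ [-11/315, 52/315)
j=8 picked index 7: u0 ∈ [-46/315, 17/315)
intersection: [0, 17/315)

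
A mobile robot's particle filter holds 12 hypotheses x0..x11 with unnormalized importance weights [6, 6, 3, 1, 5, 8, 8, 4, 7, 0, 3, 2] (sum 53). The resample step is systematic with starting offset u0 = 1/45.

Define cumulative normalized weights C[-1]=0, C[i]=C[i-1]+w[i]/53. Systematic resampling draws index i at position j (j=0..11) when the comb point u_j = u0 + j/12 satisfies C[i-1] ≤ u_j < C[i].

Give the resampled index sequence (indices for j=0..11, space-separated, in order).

C = [6/53, 12/53, 15/53, 16/53, 21/53, 29/53, 37/53, 41/53, 48/53, 48/53, 51/53, 1]
j=0: u_0=1/45 ∈ [0, 6/53) → index 0
j=1: u_1=19/180 ∈ [0, 6/53) → index 0
j=2: u_2=17/90 ∈ [6/53, 12/53) → index 1
j=3: u_3=49/180 ∈ [12/53, 15/53) → index 2
j=4: u_4=16/45 ∈ [16/53, 21/53) → index 4
j=5: u_5=79/180 ∈ [21/53, 29/53) → index 5
j=6: u_6=47/90 ∈ [21/53, 29/53) → index 5
j=7: u_7=109/180 ∈ [29/53, 37/53) → index 6
j=8: u_8=31/45 ∈ [29/53, 37/53) → index 6
j=9: u_9=139/180 ∈ [37/53, 41/53) → index 7
j=10: u_10=77/90 ∈ [41/53, 48/53) → index 8
j=11: u_11=169/180 ∈ [48/53, 51/53) → index 10

0 0 1 2 4 5 5 6 6 7 8 10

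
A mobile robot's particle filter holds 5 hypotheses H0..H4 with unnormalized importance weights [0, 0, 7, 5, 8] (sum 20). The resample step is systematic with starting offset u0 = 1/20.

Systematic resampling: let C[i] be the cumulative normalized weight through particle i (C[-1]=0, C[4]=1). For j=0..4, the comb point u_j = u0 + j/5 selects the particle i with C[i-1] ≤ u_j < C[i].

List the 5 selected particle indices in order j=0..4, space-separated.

2 2 3 4 4

C = [0, 0, 7/20, 3/5, 1]
j=0: u_0=1/20 ∈ [0, 7/20) → index 2
j=1: u_1=1/4 ∈ [0, 7/20) → index 2
j=2: u_2=9/20 ∈ [7/20, 3/5) → index 3
j=3: u_3=13/20 ∈ [3/5, 1) → index 4
j=4: u_4=17/20 ∈ [3/5, 1) → index 4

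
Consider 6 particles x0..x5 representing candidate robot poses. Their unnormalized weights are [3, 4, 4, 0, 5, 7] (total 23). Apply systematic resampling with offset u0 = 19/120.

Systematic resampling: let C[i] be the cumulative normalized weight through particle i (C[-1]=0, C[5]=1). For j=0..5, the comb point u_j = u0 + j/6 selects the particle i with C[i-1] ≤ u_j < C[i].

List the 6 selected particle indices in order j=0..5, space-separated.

1 2 4 4 5 5

C = [3/23, 7/23, 11/23, 11/23, 16/23, 1]
j=0: u_0=19/120 ∈ [3/23, 7/23) → index 1
j=1: u_1=13/40 ∈ [7/23, 11/23) → index 2
j=2: u_2=59/120 ∈ [11/23, 16/23) → index 4
j=3: u_3=79/120 ∈ [11/23, 16/23) → index 4
j=4: u_4=33/40 ∈ [16/23, 1) → index 5
j=5: u_5=119/120 ∈ [16/23, 1) → index 5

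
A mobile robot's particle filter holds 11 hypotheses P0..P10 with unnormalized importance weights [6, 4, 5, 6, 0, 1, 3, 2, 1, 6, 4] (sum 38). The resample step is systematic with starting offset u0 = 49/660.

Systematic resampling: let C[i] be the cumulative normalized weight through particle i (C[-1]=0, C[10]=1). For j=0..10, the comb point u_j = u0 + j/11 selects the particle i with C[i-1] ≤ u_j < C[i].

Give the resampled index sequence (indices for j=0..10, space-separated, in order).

0 1 1 2 3 3 6 8 9 9 10

C = [3/19, 5/19, 15/38, 21/38, 21/38, 11/19, 25/38, 27/38, 14/19, 17/19, 1]
j=0: u_0=49/660 ∈ [0, 3/19) → index 0
j=1: u_1=109/660 ∈ [3/19, 5/19) → index 1
j=2: u_2=169/660 ∈ [3/19, 5/19) → index 1
j=3: u_3=229/660 ∈ [5/19, 15/38) → index 2
j=4: u_4=289/660 ∈ [15/38, 21/38) → index 3
j=5: u_5=349/660 ∈ [15/38, 21/38) → index 3
j=6: u_6=409/660 ∈ [11/19, 25/38) → index 6
j=7: u_7=469/660 ∈ [27/38, 14/19) → index 8
j=8: u_8=529/660 ∈ [14/19, 17/19) → index 9
j=9: u_9=589/660 ∈ [14/19, 17/19) → index 9
j=10: u_10=59/60 ∈ [17/19, 1) → index 10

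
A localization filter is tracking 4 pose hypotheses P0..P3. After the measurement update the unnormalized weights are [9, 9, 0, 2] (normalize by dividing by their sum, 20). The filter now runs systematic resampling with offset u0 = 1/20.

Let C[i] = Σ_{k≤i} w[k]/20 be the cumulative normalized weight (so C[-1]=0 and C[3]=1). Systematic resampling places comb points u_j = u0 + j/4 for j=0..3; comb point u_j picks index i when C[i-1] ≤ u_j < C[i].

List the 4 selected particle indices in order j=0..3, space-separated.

C = [9/20, 9/10, 9/10, 1]
j=0: u_0=1/20 ∈ [0, 9/20) → index 0
j=1: u_1=3/10 ∈ [0, 9/20) → index 0
j=2: u_2=11/20 ∈ [9/20, 9/10) → index 1
j=3: u_3=4/5 ∈ [9/20, 9/10) → index 1

0 0 1 1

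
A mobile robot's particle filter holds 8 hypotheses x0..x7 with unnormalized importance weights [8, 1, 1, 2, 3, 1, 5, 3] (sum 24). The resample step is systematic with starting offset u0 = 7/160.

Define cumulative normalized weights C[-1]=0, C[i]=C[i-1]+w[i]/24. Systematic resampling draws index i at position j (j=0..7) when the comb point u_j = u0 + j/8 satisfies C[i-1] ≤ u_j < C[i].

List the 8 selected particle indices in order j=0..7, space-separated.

C = [1/3, 3/8, 5/12, 1/2, 5/8, 2/3, 7/8, 1]
j=0: u_0=7/160 ∈ [0, 1/3) → index 0
j=1: u_1=27/160 ∈ [0, 1/3) → index 0
j=2: u_2=47/160 ∈ [0, 1/3) → index 0
j=3: u_3=67/160 ∈ [5/12, 1/2) → index 3
j=4: u_4=87/160 ∈ [1/2, 5/8) → index 4
j=5: u_5=107/160 ∈ [2/3, 7/8) → index 6
j=6: u_6=127/160 ∈ [2/3, 7/8) → index 6
j=7: u_7=147/160 ∈ [7/8, 1) → index 7

0 0 0 3 4 6 6 7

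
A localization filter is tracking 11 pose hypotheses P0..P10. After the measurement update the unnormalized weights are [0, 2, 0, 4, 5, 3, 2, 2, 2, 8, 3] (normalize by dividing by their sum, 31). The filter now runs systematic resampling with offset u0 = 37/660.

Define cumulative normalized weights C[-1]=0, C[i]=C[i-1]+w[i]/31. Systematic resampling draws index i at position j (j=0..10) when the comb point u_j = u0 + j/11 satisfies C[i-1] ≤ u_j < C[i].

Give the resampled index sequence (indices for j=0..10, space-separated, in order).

1 3 4 4 5 6 8 9 9 9 10

C = [0, 2/31, 2/31, 6/31, 11/31, 14/31, 16/31, 18/31, 20/31, 28/31, 1]
j=0: u_0=37/660 ∈ [0, 2/31) → index 1
j=1: u_1=97/660 ∈ [2/31, 6/31) → index 3
j=2: u_2=157/660 ∈ [6/31, 11/31) → index 4
j=3: u_3=217/660 ∈ [6/31, 11/31) → index 4
j=4: u_4=277/660 ∈ [11/31, 14/31) → index 5
j=5: u_5=337/660 ∈ [14/31, 16/31) → index 6
j=6: u_6=397/660 ∈ [18/31, 20/31) → index 8
j=7: u_7=457/660 ∈ [20/31, 28/31) → index 9
j=8: u_8=47/60 ∈ [20/31, 28/31) → index 9
j=9: u_9=577/660 ∈ [20/31, 28/31) → index 9
j=10: u_10=637/660 ∈ [28/31, 1) → index 10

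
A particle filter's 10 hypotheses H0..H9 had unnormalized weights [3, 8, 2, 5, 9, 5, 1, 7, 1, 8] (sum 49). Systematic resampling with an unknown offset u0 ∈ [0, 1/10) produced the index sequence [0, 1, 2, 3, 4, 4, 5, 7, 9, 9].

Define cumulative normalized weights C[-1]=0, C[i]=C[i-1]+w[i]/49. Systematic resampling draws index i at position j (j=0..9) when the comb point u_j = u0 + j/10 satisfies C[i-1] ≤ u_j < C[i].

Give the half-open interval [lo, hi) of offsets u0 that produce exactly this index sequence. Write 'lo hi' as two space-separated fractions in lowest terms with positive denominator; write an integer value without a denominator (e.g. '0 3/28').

C = [3/49, 11/49, 13/49, 18/49, 27/49, 32/49, 33/49, 40/49, 41/49, 1]
j=0 picked index 0: u0 ∈ [0, 3/49)
j=1 picked index 1: u0 ∈ [-19/490, 61/490)
j=2 picked index 2: u0 ∈ [6/245, 16/245)
j=3 picked index 3: u0 ∈ [-17/490, 33/490)
j=4 picked index 4: u0 ∈ [-8/245, 37/245)
j=5 picked index 4: u0 ∈ [-13/98, 5/98)
j=6 picked index 5: u0 ∈ [-12/245, 13/245)
j=7 picked index 7: u0 ∈ [-13/490, 57/490)
j=8 picked index 9: u0 ∈ [9/245, 1/5)
j=9 picked index 9: u0 ∈ [-31/490, 1/10)
intersection: [9/245, 5/98)

9/245 5/98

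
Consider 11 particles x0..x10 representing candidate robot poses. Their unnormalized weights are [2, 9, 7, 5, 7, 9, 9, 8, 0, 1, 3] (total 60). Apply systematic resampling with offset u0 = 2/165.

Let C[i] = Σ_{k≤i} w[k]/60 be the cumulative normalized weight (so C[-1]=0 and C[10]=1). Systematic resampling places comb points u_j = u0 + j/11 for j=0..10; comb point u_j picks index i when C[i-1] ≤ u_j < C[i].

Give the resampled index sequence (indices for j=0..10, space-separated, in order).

0 1 2 2 3 4 5 5 6 7 7

C = [1/30, 11/60, 3/10, 23/60, 1/2, 13/20, 4/5, 14/15, 14/15, 19/20, 1]
j=0: u_0=2/165 ∈ [0, 1/30) → index 0
j=1: u_1=17/165 ∈ [1/30, 11/60) → index 1
j=2: u_2=32/165 ∈ [11/60, 3/10) → index 2
j=3: u_3=47/165 ∈ [11/60, 3/10) → index 2
j=4: u_4=62/165 ∈ [3/10, 23/60) → index 3
j=5: u_5=7/15 ∈ [23/60, 1/2) → index 4
j=6: u_6=92/165 ∈ [1/2, 13/20) → index 5
j=7: u_7=107/165 ∈ [1/2, 13/20) → index 5
j=8: u_8=122/165 ∈ [13/20, 4/5) → index 6
j=9: u_9=137/165 ∈ [4/5, 14/15) → index 7
j=10: u_10=152/165 ∈ [4/5, 14/15) → index 7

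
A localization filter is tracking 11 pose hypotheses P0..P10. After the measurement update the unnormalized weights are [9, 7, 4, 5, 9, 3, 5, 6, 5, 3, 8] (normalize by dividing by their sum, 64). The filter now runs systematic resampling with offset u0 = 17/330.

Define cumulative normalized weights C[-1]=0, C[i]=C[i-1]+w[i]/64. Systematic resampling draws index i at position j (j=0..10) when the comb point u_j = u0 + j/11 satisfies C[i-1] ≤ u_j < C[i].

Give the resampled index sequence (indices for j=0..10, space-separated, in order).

C = [9/64, 1/4, 5/16, 25/64, 17/32, 37/64, 21/32, 3/4, 53/64, 7/8, 1]
j=0: u_0=17/330 ∈ [0, 9/64) → index 0
j=1: u_1=47/330 ∈ [9/64, 1/4) → index 1
j=2: u_2=7/30 ∈ [9/64, 1/4) → index 1
j=3: u_3=107/330 ∈ [5/16, 25/64) → index 3
j=4: u_4=137/330 ∈ [25/64, 17/32) → index 4
j=5: u_5=167/330 ∈ [25/64, 17/32) → index 4
j=6: u_6=197/330 ∈ [37/64, 21/32) → index 6
j=7: u_7=227/330 ∈ [21/32, 3/4) → index 7
j=8: u_8=257/330 ∈ [3/4, 53/64) → index 8
j=9: u_9=287/330 ∈ [53/64, 7/8) → index 9
j=10: u_10=317/330 ∈ [7/8, 1) → index 10

0 1 1 3 4 4 6 7 8 9 10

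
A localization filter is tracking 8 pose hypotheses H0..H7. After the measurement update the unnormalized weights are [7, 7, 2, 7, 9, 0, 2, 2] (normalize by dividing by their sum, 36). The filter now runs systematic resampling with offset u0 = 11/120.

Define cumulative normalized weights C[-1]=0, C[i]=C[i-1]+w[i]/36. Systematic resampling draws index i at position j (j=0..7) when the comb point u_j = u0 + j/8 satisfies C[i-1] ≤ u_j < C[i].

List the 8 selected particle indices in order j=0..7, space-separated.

C = [7/36, 7/18, 4/9, 23/36, 8/9, 8/9, 17/18, 1]
j=0: u_0=11/120 ∈ [0, 7/36) → index 0
j=1: u_1=13/60 ∈ [7/36, 7/18) → index 1
j=2: u_2=41/120 ∈ [7/36, 7/18) → index 1
j=3: u_3=7/15 ∈ [4/9, 23/36) → index 3
j=4: u_4=71/120 ∈ [4/9, 23/36) → index 3
j=5: u_5=43/60 ∈ [23/36, 8/9) → index 4
j=6: u_6=101/120 ∈ [23/36, 8/9) → index 4
j=7: u_7=29/30 ∈ [17/18, 1) → index 7

0 1 1 3 3 4 4 7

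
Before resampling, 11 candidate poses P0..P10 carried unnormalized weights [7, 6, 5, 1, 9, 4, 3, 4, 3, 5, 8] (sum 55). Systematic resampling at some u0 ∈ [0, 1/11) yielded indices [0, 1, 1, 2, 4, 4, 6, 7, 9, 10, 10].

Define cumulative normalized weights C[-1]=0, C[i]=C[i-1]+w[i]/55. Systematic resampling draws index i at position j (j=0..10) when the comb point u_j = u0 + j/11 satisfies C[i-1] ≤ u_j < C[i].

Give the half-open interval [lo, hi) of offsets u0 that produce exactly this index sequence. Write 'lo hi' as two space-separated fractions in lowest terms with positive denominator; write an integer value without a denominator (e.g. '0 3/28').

2/55 3/55

C = [7/55, 13/55, 18/55, 19/55, 28/55, 32/55, 7/11, 39/55, 42/55, 47/55, 1]
j=0 picked index 0: u0 ∈ [0, 7/55)
j=1 picked index 1: u0 ∈ [2/55, 8/55)
j=2 picked index 1: u0 ∈ [-3/55, 3/55)
j=3 picked index 2: u0 ∈ [-2/55, 3/55)
j=4 picked index 4: u0 ∈ [-1/55, 8/55)
j=5 picked index 4: u0 ∈ [-6/55, 3/55)
j=6 picked index 6: u0 ∈ [2/55, 1/11)
j=7 picked index 7: u0 ∈ [0, 4/55)
j=8 picked index 9: u0 ∈ [2/55, 7/55)
j=9 picked index 10: u0 ∈ [2/55, 2/11)
j=10 picked index 10: u0 ∈ [-3/55, 1/11)
intersection: [2/55, 3/55)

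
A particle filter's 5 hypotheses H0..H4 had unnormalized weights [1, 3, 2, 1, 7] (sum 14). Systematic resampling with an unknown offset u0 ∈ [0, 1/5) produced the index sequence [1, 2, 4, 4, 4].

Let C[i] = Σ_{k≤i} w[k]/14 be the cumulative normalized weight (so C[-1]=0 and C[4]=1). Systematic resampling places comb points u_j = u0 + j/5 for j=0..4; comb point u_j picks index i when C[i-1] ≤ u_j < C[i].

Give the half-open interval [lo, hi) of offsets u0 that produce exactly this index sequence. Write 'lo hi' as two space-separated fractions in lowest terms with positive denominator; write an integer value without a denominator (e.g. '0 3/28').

1/10 1/5

C = [1/14, 2/7, 3/7, 1/2, 1]
j=0 picked index 1: u0 ∈ [1/14, 2/7)
j=1 picked index 2: u0 ∈ [3/35, 8/35)
j=2 picked index 4: u0 ∈ [1/10, 3/5)
j=3 picked index 4: u0 ∈ [-1/10, 2/5)
j=4 picked index 4: u0 ∈ [-3/10, 1/5)
intersection: [1/10, 1/5)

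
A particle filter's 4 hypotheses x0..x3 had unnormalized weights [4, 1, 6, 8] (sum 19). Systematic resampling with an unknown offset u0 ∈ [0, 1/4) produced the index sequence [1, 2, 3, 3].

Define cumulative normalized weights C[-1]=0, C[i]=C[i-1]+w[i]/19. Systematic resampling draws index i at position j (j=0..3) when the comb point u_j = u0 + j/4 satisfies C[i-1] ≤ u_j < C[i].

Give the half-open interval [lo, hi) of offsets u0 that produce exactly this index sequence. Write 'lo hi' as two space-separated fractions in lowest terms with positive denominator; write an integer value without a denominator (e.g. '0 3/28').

C = [4/19, 5/19, 11/19, 1]
j=0 picked index 1: u0 ∈ [4/19, 5/19)
j=1 picked index 2: u0 ∈ [1/76, 25/76)
j=2 picked index 3: u0 ∈ [3/38, 1/2)
j=3 picked index 3: u0 ∈ [-13/76, 1/4)
intersection: [4/19, 1/4)

4/19 1/4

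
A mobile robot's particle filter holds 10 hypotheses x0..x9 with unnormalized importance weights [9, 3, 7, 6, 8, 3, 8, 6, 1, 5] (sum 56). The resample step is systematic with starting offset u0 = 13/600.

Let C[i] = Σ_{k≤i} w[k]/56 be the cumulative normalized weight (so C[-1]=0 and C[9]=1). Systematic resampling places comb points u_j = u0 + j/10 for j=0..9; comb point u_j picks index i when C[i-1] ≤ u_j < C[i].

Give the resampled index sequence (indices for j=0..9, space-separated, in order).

0 0 2 2 3 4 5 6 7 9

C = [9/56, 3/14, 19/56, 25/56, 33/56, 9/14, 11/14, 25/28, 51/56, 1]
j=0: u_0=13/600 ∈ [0, 9/56) → index 0
j=1: u_1=73/600 ∈ [0, 9/56) → index 0
j=2: u_2=133/600 ∈ [3/14, 19/56) → index 2
j=3: u_3=193/600 ∈ [3/14, 19/56) → index 2
j=4: u_4=253/600 ∈ [19/56, 25/56) → index 3
j=5: u_5=313/600 ∈ [25/56, 33/56) → index 4
j=6: u_6=373/600 ∈ [33/56, 9/14) → index 5
j=7: u_7=433/600 ∈ [9/14, 11/14) → index 6
j=8: u_8=493/600 ∈ [11/14, 25/28) → index 7
j=9: u_9=553/600 ∈ [51/56, 1) → index 9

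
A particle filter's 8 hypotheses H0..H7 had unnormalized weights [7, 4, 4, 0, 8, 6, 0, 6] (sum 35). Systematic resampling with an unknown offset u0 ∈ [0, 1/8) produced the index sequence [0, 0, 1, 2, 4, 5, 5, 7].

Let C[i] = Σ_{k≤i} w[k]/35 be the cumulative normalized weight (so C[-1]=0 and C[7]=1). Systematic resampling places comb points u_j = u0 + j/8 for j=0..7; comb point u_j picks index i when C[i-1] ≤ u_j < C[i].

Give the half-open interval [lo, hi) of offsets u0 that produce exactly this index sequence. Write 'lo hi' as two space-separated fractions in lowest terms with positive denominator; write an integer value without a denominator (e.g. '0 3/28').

C = [1/5, 11/35, 3/7, 3/7, 23/35, 29/35, 29/35, 1]
j=0 picked index 0: u0 ∈ [0, 1/5)
j=1 picked index 0: u0 ∈ [-1/8, 3/40)
j=2 picked index 1: u0 ∈ [-1/20, 9/140)
j=3 picked index 2: u0 ∈ [-17/280, 3/56)
j=4 picked index 4: u0 ∈ [-1/14, 11/70)
j=5 picked index 5: u0 ∈ [9/280, 57/280)
j=6 picked index 5: u0 ∈ [-13/140, 11/140)
j=7 picked index 7: u0 ∈ [-13/280, 1/8)
intersection: [9/280, 3/56)

9/280 3/56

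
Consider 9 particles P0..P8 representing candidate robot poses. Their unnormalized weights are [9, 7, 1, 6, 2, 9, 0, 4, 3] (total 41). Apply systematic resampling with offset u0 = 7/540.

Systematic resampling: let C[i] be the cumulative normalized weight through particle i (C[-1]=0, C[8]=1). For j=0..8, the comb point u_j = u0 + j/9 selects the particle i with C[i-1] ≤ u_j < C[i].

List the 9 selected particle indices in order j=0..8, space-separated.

0 0 1 1 3 4 5 5 7

C = [9/41, 16/41, 17/41, 23/41, 25/41, 34/41, 34/41, 38/41, 1]
j=0: u_0=7/540 ∈ [0, 9/41) → index 0
j=1: u_1=67/540 ∈ [0, 9/41) → index 0
j=2: u_2=127/540 ∈ [9/41, 16/41) → index 1
j=3: u_3=187/540 ∈ [9/41, 16/41) → index 1
j=4: u_4=247/540 ∈ [17/41, 23/41) → index 3
j=5: u_5=307/540 ∈ [23/41, 25/41) → index 4
j=6: u_6=367/540 ∈ [25/41, 34/41) → index 5
j=7: u_7=427/540 ∈ [25/41, 34/41) → index 5
j=8: u_8=487/540 ∈ [34/41, 38/41) → index 7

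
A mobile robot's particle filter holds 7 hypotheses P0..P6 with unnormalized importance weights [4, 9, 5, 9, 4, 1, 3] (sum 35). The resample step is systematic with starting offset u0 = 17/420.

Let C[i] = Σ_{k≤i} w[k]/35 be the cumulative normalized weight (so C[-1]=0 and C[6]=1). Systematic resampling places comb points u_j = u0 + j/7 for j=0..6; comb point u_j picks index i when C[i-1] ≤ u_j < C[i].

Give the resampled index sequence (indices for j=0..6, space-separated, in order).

0 1 1 2 3 3 5

C = [4/35, 13/35, 18/35, 27/35, 31/35, 32/35, 1]
j=0: u_0=17/420 ∈ [0, 4/35) → index 0
j=1: u_1=11/60 ∈ [4/35, 13/35) → index 1
j=2: u_2=137/420 ∈ [4/35, 13/35) → index 1
j=3: u_3=197/420 ∈ [13/35, 18/35) → index 2
j=4: u_4=257/420 ∈ [18/35, 27/35) → index 3
j=5: u_5=317/420 ∈ [18/35, 27/35) → index 3
j=6: u_6=377/420 ∈ [31/35, 32/35) → index 5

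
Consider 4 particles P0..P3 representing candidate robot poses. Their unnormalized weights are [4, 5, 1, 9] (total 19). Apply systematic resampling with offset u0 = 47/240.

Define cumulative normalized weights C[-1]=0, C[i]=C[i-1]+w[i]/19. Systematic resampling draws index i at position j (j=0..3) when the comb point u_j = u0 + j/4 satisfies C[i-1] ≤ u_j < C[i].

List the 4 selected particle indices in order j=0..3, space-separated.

C = [4/19, 9/19, 10/19, 1]
j=0: u_0=47/240 ∈ [0, 4/19) → index 0
j=1: u_1=107/240 ∈ [4/19, 9/19) → index 1
j=2: u_2=167/240 ∈ [10/19, 1) → index 3
j=3: u_3=227/240 ∈ [10/19, 1) → index 3

0 1 3 3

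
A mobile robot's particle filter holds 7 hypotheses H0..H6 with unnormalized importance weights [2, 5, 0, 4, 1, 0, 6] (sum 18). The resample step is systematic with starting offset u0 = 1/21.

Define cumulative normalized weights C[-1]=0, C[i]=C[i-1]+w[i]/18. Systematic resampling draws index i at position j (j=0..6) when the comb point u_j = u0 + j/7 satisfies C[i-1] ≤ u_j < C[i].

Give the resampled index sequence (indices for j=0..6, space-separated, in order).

0 1 1 3 4 6 6

C = [1/9, 7/18, 7/18, 11/18, 2/3, 2/3, 1]
j=0: u_0=1/21 ∈ [0, 1/9) → index 0
j=1: u_1=4/21 ∈ [1/9, 7/18) → index 1
j=2: u_2=1/3 ∈ [1/9, 7/18) → index 1
j=3: u_3=10/21 ∈ [7/18, 11/18) → index 3
j=4: u_4=13/21 ∈ [11/18, 2/3) → index 4
j=5: u_5=16/21 ∈ [2/3, 1) → index 6
j=6: u_6=19/21 ∈ [2/3, 1) → index 6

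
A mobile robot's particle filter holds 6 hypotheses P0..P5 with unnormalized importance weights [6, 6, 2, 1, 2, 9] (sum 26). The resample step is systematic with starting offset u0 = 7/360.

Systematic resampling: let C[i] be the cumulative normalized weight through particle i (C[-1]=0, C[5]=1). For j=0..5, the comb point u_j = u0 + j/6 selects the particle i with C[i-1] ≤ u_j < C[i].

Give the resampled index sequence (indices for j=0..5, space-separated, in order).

C = [3/13, 6/13, 7/13, 15/26, 17/26, 1]
j=0: u_0=7/360 ∈ [0, 3/13) → index 0
j=1: u_1=67/360 ∈ [0, 3/13) → index 0
j=2: u_2=127/360 ∈ [3/13, 6/13) → index 1
j=3: u_3=187/360 ∈ [6/13, 7/13) → index 2
j=4: u_4=247/360 ∈ [17/26, 1) → index 5
j=5: u_5=307/360 ∈ [17/26, 1) → index 5

0 0 1 2 5 5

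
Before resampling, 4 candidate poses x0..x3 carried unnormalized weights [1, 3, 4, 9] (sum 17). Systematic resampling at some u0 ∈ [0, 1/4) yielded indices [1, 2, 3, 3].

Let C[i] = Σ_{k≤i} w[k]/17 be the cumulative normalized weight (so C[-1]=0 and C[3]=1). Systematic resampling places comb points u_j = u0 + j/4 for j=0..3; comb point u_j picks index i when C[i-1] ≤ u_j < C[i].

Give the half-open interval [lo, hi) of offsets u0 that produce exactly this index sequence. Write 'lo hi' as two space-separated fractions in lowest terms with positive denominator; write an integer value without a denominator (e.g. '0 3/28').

C = [1/17, 4/17, 8/17, 1]
j=0 picked index 1: u0 ∈ [1/17, 4/17)
j=1 picked index 2: u0 ∈ [-1/68, 15/68)
j=2 picked index 3: u0 ∈ [-1/34, 1/2)
j=3 picked index 3: u0 ∈ [-19/68, 1/4)
intersection: [1/17, 15/68)

1/17 15/68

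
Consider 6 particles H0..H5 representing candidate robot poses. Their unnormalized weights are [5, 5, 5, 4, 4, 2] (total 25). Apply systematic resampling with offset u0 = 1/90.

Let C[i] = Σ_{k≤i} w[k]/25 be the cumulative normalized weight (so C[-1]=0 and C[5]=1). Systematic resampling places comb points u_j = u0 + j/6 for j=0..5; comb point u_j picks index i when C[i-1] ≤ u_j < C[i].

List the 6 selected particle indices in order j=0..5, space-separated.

C = [1/5, 2/5, 3/5, 19/25, 23/25, 1]
j=0: u_0=1/90 ∈ [0, 1/5) → index 0
j=1: u_1=8/45 ∈ [0, 1/5) → index 0
j=2: u_2=31/90 ∈ [1/5, 2/5) → index 1
j=3: u_3=23/45 ∈ [2/5, 3/5) → index 2
j=4: u_4=61/90 ∈ [3/5, 19/25) → index 3
j=5: u_5=38/45 ∈ [19/25, 23/25) → index 4

0 0 1 2 3 4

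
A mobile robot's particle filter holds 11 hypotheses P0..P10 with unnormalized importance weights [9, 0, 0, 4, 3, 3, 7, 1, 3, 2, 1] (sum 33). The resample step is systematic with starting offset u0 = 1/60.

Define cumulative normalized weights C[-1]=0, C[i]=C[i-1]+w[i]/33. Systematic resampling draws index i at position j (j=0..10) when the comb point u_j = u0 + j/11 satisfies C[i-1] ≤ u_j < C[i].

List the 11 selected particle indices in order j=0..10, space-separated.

0 0 0 3 3 4 5 6 6 8 9

C = [3/11, 3/11, 3/11, 13/33, 16/33, 19/33, 26/33, 9/11, 10/11, 32/33, 1]
j=0: u_0=1/60 ∈ [0, 3/11) → index 0
j=1: u_1=71/660 ∈ [0, 3/11) → index 0
j=2: u_2=131/660 ∈ [0, 3/11) → index 0
j=3: u_3=191/660 ∈ [3/11, 13/33) → index 3
j=4: u_4=251/660 ∈ [3/11, 13/33) → index 3
j=5: u_5=311/660 ∈ [13/33, 16/33) → index 4
j=6: u_6=371/660 ∈ [16/33, 19/33) → index 5
j=7: u_7=431/660 ∈ [19/33, 26/33) → index 6
j=8: u_8=491/660 ∈ [19/33, 26/33) → index 6
j=9: u_9=551/660 ∈ [9/11, 10/11) → index 8
j=10: u_10=611/660 ∈ [10/11, 32/33) → index 9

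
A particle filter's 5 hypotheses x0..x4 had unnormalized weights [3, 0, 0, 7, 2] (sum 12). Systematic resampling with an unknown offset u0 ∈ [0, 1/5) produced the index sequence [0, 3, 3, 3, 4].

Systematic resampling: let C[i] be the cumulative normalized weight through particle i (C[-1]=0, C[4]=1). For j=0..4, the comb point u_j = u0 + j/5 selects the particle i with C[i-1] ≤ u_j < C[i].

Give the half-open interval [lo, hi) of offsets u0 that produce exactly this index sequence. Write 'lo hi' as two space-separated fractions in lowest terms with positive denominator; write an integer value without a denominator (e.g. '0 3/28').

1/20 1/5

C = [1/4, 1/4, 1/4, 5/6, 1]
j=0 picked index 0: u0 ∈ [0, 1/4)
j=1 picked index 3: u0 ∈ [1/20, 19/30)
j=2 picked index 3: u0 ∈ [-3/20, 13/30)
j=3 picked index 3: u0 ∈ [-7/20, 7/30)
j=4 picked index 4: u0 ∈ [1/30, 1/5)
intersection: [1/20, 1/5)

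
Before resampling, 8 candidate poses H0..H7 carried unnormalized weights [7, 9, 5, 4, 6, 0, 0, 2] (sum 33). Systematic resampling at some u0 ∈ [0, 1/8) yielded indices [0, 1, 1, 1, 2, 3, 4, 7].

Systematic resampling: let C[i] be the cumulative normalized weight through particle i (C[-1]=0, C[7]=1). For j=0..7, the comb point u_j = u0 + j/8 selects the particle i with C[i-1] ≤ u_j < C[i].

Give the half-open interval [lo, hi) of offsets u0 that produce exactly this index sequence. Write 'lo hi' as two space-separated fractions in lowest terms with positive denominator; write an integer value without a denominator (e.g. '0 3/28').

23/264 29/264

C = [7/33, 16/33, 7/11, 25/33, 31/33, 31/33, 31/33, 1]
j=0 picked index 0: u0 ∈ [0, 7/33)
j=1 picked index 1: u0 ∈ [23/264, 95/264)
j=2 picked index 1: u0 ∈ [-5/132, 31/132)
j=3 picked index 1: u0 ∈ [-43/264, 29/264)
j=4 picked index 2: u0 ∈ [-1/66, 3/22)
j=5 picked index 3: u0 ∈ [1/88, 35/264)
j=6 picked index 4: u0 ∈ [1/132, 25/132)
j=7 picked index 7: u0 ∈ [17/264, 1/8)
intersection: [23/264, 29/264)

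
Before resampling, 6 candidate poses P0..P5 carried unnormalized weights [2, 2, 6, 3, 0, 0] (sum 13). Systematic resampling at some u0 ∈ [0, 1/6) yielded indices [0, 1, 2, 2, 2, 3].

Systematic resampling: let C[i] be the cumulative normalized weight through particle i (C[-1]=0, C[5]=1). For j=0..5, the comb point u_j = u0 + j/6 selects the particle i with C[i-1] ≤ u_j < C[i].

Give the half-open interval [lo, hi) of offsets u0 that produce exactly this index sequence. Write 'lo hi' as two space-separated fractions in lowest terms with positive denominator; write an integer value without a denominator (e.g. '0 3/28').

0 4/39

C = [2/13, 4/13, 10/13, 1, 1, 1]
j=0 picked index 0: u0 ∈ [0, 2/13)
j=1 picked index 1: u0 ∈ [-1/78, 11/78)
j=2 picked index 2: u0 ∈ [-1/39, 17/39)
j=3 picked index 2: u0 ∈ [-5/26, 7/26)
j=4 picked index 2: u0 ∈ [-14/39, 4/39)
j=5 picked index 3: u0 ∈ [-5/78, 1/6)
intersection: [0, 4/39)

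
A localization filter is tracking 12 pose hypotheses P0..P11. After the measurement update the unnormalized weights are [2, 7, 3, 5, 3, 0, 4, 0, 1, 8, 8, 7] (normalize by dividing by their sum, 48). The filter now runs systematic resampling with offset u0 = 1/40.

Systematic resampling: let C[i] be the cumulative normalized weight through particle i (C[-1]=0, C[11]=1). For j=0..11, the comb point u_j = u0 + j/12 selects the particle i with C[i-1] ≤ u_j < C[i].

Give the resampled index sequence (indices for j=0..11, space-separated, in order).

C = [1/24, 3/16, 1/4, 17/48, 5/12, 5/12, 1/2, 1/2, 25/48, 11/16, 41/48, 1]
j=0: u_0=1/40 ∈ [0, 1/24) → index 0
j=1: u_1=13/120 ∈ [1/24, 3/16) → index 1
j=2: u_2=23/120 ∈ [3/16, 1/4) → index 2
j=3: u_3=11/40 ∈ [1/4, 17/48) → index 3
j=4: u_4=43/120 ∈ [17/48, 5/12) → index 4
j=5: u_5=53/120 ∈ [5/12, 1/2) → index 6
j=6: u_6=21/40 ∈ [25/48, 11/16) → index 9
j=7: u_7=73/120 ∈ [25/48, 11/16) → index 9
j=8: u_8=83/120 ∈ [11/16, 41/48) → index 10
j=9: u_9=31/40 ∈ [11/16, 41/48) → index 10
j=10: u_10=103/120 ∈ [41/48, 1) → index 11
j=11: u_11=113/120 ∈ [41/48, 1) → index 11

0 1 2 3 4 6 9 9 10 10 11 11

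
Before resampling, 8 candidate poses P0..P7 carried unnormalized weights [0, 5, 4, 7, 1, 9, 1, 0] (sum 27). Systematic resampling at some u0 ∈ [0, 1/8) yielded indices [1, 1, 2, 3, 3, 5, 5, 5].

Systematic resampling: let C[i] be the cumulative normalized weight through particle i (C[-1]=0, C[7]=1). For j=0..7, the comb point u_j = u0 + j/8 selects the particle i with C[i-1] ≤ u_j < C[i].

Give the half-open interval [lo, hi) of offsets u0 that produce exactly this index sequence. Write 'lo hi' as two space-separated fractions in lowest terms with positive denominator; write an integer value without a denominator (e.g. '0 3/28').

C = [0, 5/27, 1/3, 16/27, 17/27, 26/27, 1, 1]
j=0 picked index 1: u0 ∈ [0, 5/27)
j=1 picked index 1: u0 ∈ [-1/8, 13/216)
j=2 picked index 2: u0 ∈ [-7/108, 1/12)
j=3 picked index 3: u0 ∈ [-1/24, 47/216)
j=4 picked index 3: u0 ∈ [-1/6, 5/54)
j=5 picked index 5: u0 ∈ [1/216, 73/216)
j=6 picked index 5: u0 ∈ [-13/108, 23/108)
j=7 picked index 5: u0 ∈ [-53/216, 19/216)
intersection: [1/216, 13/216)

1/216 13/216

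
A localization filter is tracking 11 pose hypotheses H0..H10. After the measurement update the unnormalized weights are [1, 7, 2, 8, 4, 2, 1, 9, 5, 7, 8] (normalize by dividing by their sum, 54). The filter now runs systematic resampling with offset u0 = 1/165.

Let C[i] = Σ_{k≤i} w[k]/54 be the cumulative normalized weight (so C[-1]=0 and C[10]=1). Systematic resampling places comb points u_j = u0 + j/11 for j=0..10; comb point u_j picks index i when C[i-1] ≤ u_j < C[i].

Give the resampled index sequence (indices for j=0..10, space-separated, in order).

C = [1/54, 4/27, 5/27, 1/3, 11/27, 4/9, 25/54, 17/27, 13/18, 23/27, 1]
j=0: u_0=1/165 ∈ [0, 1/54) → index 0
j=1: u_1=16/165 ∈ [1/54, 4/27) → index 1
j=2: u_2=31/165 ∈ [5/27, 1/3) → index 3
j=3: u_3=46/165 ∈ [5/27, 1/3) → index 3
j=4: u_4=61/165 ∈ [1/3, 11/27) → index 4
j=5: u_5=76/165 ∈ [4/9, 25/54) → index 6
j=6: u_6=91/165 ∈ [25/54, 17/27) → index 7
j=7: u_7=106/165 ∈ [17/27, 13/18) → index 8
j=8: u_8=11/15 ∈ [13/18, 23/27) → index 9
j=9: u_9=136/165 ∈ [13/18, 23/27) → index 9
j=10: u_10=151/165 ∈ [23/27, 1) → index 10

0 1 3 3 4 6 7 8 9 9 10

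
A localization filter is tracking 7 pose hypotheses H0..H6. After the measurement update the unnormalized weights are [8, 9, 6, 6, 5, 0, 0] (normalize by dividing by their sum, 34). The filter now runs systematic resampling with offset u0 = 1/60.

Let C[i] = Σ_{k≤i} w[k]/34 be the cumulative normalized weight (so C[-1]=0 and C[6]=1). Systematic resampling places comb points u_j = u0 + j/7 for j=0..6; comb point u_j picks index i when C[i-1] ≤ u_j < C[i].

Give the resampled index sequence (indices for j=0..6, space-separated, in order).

0 0 1 1 2 3 4

C = [4/17, 1/2, 23/34, 29/34, 1, 1, 1]
j=0: u_0=1/60 ∈ [0, 4/17) → index 0
j=1: u_1=67/420 ∈ [0, 4/17) → index 0
j=2: u_2=127/420 ∈ [4/17, 1/2) → index 1
j=3: u_3=187/420 ∈ [4/17, 1/2) → index 1
j=4: u_4=247/420 ∈ [1/2, 23/34) → index 2
j=5: u_5=307/420 ∈ [23/34, 29/34) → index 3
j=6: u_6=367/420 ∈ [29/34, 1) → index 4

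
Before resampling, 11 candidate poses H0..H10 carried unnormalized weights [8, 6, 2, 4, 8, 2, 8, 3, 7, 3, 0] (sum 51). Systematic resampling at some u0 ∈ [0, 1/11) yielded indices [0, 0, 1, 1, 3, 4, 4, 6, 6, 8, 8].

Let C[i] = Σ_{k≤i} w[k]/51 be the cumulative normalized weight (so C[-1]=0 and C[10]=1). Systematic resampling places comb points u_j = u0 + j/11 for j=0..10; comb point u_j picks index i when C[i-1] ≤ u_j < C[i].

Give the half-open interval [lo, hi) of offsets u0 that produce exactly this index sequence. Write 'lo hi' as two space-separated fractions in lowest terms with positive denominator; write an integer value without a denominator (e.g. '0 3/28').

0 1/561

C = [8/51, 14/51, 16/51, 20/51, 28/51, 10/17, 38/51, 41/51, 16/17, 1, 1]
j=0 picked index 0: u0 ∈ [0, 8/51)
j=1 picked index 0: u0 ∈ [-1/11, 37/561)
j=2 picked index 1: u0 ∈ [-14/561, 52/561)
j=3 picked index 1: u0 ∈ [-65/561, 1/561)
j=4 picked index 3: u0 ∈ [-28/561, 16/561)
j=5 picked index 4: u0 ∈ [-35/561, 53/561)
j=6 picked index 4: u0 ∈ [-86/561, 2/561)
j=7 picked index 6: u0 ∈ [-9/187, 61/561)
j=8 picked index 6: u0 ∈ [-26/187, 10/561)
j=9 picked index 8: u0 ∈ [-8/561, 23/187)
j=10 picked index 8: u0 ∈ [-59/561, 6/187)
intersection: [0, 1/561)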